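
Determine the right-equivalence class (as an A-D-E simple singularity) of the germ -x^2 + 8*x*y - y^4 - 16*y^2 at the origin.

A_{3}

The Hessian of f at 0 has rank 1. Corank 1: A-series; mu = 3 gives A_3.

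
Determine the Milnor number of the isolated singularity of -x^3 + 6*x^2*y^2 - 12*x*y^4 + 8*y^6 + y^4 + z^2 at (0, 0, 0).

The Hessian of f at 0 has rank 1. Corank 2; j^3 = -x^3 is a perfect cube, so E-series; the 4-jet and mu = 6 give E_6.

6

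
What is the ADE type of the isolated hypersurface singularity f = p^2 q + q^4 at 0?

D_5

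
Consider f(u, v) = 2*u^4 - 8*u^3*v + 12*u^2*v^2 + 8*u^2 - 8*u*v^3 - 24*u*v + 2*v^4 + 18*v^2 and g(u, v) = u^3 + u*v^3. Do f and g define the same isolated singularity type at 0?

No.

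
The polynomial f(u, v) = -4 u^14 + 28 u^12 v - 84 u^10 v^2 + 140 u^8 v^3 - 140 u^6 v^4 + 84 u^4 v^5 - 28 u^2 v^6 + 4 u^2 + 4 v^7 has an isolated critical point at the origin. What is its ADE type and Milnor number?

Type A_6, Milnor number mu = 6.

The Hessian of f at 0 has rank 1. Corank 1: A-series; mu = 6 gives A_6.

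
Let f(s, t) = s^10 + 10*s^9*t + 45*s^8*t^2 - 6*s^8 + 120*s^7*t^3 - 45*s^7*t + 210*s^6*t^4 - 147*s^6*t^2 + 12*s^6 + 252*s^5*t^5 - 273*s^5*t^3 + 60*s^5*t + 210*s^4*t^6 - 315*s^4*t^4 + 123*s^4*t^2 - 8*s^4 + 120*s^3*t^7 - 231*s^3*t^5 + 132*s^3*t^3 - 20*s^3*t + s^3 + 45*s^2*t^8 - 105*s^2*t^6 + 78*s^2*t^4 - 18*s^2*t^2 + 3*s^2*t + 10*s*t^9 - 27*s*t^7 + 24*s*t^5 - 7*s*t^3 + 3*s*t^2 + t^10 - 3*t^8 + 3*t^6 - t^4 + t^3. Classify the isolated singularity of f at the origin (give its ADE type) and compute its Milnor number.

Type E_{7}, Milnor number mu = 7.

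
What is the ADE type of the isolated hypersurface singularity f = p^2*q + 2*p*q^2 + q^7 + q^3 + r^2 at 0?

The Hessian of f at 0 has rank 1. Corank 2; j^3 = q*(p + q)^2 has shape L^2 M (L != M), so D-series; mu = 8 gives D_8.

D_8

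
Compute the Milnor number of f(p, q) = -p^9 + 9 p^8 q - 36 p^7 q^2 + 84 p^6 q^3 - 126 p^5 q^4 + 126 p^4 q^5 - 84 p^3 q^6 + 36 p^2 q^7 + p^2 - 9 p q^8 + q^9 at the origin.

8

The Hessian of f at 0 has rank 1. Corank 1: A-series; mu = 8 gives A_8.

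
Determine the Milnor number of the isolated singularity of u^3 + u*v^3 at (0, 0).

7

The Hessian of f at 0 has rank 0. Corank 2; j^3 = u^3 is a perfect cube, so E-series; the 4-jet and mu = 7 give E_7.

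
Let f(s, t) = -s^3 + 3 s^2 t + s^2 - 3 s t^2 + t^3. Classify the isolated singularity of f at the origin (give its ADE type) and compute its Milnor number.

Type A2, Milnor number mu = 2.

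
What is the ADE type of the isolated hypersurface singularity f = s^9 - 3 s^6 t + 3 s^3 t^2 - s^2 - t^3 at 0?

The Hessian of f at 0 is [[-2, 0], [0, 0]] with rank 1, so corank 1. A Groebner basis of the Jacobian ideal J(f) in C{s,t} is {t^2, s}; counting standard monomials gives mu = 2. Corank 1: A-series; mu = 2 gives A_2.

A_2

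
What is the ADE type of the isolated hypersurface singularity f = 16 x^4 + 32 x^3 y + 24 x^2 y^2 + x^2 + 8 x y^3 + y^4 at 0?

A3

The Hessian of f at 0 has rank 1. Corank 1: A-series; mu = 3 gives A_3.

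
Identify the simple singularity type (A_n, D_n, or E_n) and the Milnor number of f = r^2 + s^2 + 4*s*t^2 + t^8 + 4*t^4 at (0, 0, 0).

Type A_{7}, Milnor number mu = 7.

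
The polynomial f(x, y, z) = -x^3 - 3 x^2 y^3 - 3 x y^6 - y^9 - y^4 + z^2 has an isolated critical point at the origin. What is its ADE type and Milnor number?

Type E_6, Milnor number mu = 6.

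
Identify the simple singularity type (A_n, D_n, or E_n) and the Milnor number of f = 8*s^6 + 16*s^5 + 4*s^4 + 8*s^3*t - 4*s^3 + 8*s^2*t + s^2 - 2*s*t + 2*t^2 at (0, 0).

The Hessian of f at 0 is [[2, -2], [-2, 4]] with rank 2, so corank 0. A Groebner basis of the Jacobian ideal J(f) in C{s,t} is {s, t}; counting standard monomials gives mu = 1. Corank 0: nondegenerate Morse point, so A_1.

Type A1, Milnor number mu = 1.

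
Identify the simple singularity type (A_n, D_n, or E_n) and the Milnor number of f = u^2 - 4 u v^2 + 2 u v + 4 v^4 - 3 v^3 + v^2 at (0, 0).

The Hessian of f at 0 is [[2, 2], [2, 2]] with rank 1, so corank 1. A Groebner basis of the Jacobian ideal J(f) in C{u,v} is {v^2, u + v}; counting standard monomials gives mu = 2. Corank 1: A-series; mu = 2 gives A_2.

Type A_{2}, Milnor number mu = 2.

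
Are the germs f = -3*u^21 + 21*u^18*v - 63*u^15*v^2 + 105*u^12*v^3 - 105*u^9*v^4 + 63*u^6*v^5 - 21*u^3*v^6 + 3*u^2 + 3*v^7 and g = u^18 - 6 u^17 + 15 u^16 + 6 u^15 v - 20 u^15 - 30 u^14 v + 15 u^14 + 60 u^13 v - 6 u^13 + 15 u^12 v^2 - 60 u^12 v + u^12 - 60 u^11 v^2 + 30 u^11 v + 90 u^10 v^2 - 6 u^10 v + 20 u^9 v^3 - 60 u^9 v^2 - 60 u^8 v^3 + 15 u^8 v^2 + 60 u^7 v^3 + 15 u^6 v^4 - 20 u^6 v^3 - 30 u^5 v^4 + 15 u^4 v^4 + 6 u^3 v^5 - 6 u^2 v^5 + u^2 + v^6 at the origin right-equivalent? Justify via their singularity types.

No.

The Hessian of f at 0 is [[6, 0], [0, 0]] with rank 1, so corank 1. A Groebner basis of the Jacobian ideal J(f) in C{u,v} is {v^6, u}; counting standard monomials gives mu = 6. Corank 1: A-series; mu = 6 gives A_6. The Hessian of g at 0 is [[2, 0], [0, 0]] with rank 1, so corank 1. A Groebner basis of the Jacobian ideal J(g) in C{u,v} is {v^5, u}; counting standard monomials gives mu = 5. Corank 1: A-series; mu = 5 gives A_5. f is A_6 but g is A_5, hence not right-equivalent.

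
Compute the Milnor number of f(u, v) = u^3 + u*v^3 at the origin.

The Hessian of f at 0 is [[0, 0], [0, 0]] with rank 0, so corank 2. A Groebner basis of the Jacobian ideal J(f) in C{u,v} is {u^3, u*v^2, 3*u^2 + v^3}; counting standard monomials gives mu = 7. Corank 2; j^3 = u^3 is a perfect cube, so E-series; the 4-jet and mu = 7 give E_7.

7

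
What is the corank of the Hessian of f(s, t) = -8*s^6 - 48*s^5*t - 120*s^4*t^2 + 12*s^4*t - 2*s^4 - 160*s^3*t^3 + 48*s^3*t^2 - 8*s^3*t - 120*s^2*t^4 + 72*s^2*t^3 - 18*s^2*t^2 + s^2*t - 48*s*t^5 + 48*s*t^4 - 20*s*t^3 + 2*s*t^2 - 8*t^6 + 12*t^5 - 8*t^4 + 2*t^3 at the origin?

Hessian at 0 has rank 0.

2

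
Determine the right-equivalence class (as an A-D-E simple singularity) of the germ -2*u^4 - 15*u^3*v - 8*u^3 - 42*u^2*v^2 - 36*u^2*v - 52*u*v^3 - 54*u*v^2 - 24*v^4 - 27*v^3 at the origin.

E_{7}

The Hessian of f at 0 has rank 0. Corank 2; j^3 = -(2*u + 3*v)^3 is a perfect cube, so E-series; the 4-jet and mu = 7 give E_7.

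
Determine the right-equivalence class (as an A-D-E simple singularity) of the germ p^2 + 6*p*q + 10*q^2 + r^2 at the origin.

A_1

The Hessian of f at 0 is [[2, 6, 0], [6, 20, 0], [0, 0, 2]] with rank 3, so corank 0. A Groebner basis of the Jacobian ideal J(f) in C{p,q,r} is {p, q, r}; counting standard monomials gives mu = 1. Corank 0: nondegenerate Morse point, so A_1.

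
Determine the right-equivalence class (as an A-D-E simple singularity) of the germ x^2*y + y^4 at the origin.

The Hessian of f at 0 has rank 0. Corank 2; j^3 = x^2*y has shape L^2 M (L != M), so D-series; mu = 5 gives D_5.

D_{5}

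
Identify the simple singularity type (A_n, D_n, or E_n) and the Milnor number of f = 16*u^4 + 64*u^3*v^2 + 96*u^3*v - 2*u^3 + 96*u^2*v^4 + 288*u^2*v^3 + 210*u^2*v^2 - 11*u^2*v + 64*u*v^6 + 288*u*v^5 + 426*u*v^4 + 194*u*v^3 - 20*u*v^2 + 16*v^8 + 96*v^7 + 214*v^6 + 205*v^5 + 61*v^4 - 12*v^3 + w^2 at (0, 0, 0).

The Hessian of f at 0 is [[0, 0, 0], [0, 0, 0], [0, 0, 2]] with rank 1, so corank 2. A Groebner basis of the Jacobian ideal J(f) in C{u,v,w} is {u*v^2 - 2*u*v/9 - 4*v^2/9, u*v/9 + v^3 + 2*v^2/9, u^2 + 32*u*v/9 + 28*v^2/9, w}; counting standard monomials gives mu = 5. Corank 2; j^3 = -(u + 2*v)^2*(2*u + 3*v) has shape L^2 M (L != M), so D-series; mu = 5 gives D_5.

Type D_{5}, Milnor number mu = 5.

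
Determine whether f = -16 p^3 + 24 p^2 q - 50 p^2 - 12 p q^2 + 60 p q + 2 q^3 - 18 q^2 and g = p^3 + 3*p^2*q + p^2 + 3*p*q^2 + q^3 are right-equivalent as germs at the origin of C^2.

The Hessian of f at 0 has rank 1. Corank 1: A-series; mu = 2 gives A_2. The Hessian of g at 0 has rank 1. Corank 1: A-series; mu = 2 gives A_2. Both have type A_2, hence right-equivalent.

Yes.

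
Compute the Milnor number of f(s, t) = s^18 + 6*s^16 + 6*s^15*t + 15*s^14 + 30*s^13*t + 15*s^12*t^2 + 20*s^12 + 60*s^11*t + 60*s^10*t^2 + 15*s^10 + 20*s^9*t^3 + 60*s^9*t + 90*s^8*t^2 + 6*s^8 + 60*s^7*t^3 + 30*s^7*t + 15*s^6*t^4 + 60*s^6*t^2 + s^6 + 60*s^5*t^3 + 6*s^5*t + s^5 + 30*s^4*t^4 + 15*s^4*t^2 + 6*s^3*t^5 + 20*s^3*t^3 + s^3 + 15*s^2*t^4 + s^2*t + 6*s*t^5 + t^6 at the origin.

The Hessian of f at 0 has rank 0. Corank 2; j^3 = s^2*(s + t) has shape L^2 M (L != M), so D-series; mu = 7 gives D_7.

7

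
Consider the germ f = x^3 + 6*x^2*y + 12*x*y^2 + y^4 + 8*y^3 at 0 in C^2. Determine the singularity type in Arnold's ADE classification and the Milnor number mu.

Type E_{6}, Milnor number mu = 6.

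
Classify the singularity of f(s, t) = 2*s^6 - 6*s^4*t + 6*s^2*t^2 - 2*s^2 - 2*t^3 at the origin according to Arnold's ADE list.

The Hessian of f at 0 has rank 1. Corank 1: A-series; mu = 2 gives A_2.

A_{2}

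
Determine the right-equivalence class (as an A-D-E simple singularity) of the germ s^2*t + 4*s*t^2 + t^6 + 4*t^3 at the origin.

D_{7}

The Hessian of f at 0 has rank 0. Corank 2; j^3 = t*(s + 2*t)^2 has shape L^2 M (L != M), so D-series; mu = 7 gives D_7.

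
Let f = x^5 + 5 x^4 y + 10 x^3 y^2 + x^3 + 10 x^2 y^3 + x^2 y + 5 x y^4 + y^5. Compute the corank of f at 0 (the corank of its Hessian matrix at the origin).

The Hessian at 0 is [[0, 0], [0, 0]] of rank 0; hence corank 2.

2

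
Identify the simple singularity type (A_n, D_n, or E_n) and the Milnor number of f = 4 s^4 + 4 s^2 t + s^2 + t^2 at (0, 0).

Type A_1, Milnor number mu = 1.

The Hessian of f at 0 is [[2, 0], [0, 2]] with rank 2, so corank 0. A Groebner basis of the Jacobian ideal J(f) in C{s,t} is {s, t}; counting standard monomials gives mu = 1. Corank 0: nondegenerate Morse point, so A_1.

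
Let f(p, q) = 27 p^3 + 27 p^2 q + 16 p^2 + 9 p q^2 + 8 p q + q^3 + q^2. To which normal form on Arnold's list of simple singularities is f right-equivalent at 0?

The Hessian of f at 0 has rank 1. Corank 1: A-series; mu = 2 gives A_2.

A_2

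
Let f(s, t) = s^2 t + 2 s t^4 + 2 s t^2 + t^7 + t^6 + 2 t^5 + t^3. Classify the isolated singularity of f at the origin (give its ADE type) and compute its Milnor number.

Type D_{7}, Milnor number mu = 7.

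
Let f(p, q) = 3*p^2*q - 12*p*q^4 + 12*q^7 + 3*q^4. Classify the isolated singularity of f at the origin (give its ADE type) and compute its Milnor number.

Type D_5, Milnor number mu = 5.

The Hessian of f at 0 is [[0, 0], [0, 0]] with rank 0, so corank 2. A Groebner basis of the Jacobian ideal J(f) in C{p,q} is {p^3, p^2/4 + q^3, p*q}; counting standard monomials gives mu = 5. Corank 2; j^3 = 3*p^2*q has shape L^2 M (L != M), so D-series; mu = 5 gives D_5.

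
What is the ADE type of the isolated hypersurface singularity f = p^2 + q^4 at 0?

The Hessian of f at 0 has rank 1. Corank 1: A-series; mu = 3 gives A_3.

A_3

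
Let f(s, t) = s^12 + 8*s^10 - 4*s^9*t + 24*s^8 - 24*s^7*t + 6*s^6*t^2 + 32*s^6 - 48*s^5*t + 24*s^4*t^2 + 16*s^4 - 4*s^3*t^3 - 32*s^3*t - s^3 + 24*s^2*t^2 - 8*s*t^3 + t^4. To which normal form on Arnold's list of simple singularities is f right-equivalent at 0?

E_{6}

The Hessian of f at 0 is [[0, 0], [0, 0]] with rank 0, so corank 2. A Groebner basis of the Jacobian ideal J(f) in C{s,t} is {t^4, s*t^2 - t^3/6, s^2}; counting standard monomials gives mu = 6. Corank 2; j^3 = -s^3 is a perfect cube, so E-series; the 4-jet and mu = 6 give E_6.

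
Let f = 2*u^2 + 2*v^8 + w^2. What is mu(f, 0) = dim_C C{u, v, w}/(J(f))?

The Hessian of f at 0 is [[4, 0, 0], [0, 0, 0], [0, 0, 2]] with rank 2, so corank 1. A Groebner basis of the Jacobian ideal J(f) in C{u,v,w} is {v^7, u, w}; counting standard monomials gives mu = 7. Corank 1: A-series; mu = 7 gives A_7.

7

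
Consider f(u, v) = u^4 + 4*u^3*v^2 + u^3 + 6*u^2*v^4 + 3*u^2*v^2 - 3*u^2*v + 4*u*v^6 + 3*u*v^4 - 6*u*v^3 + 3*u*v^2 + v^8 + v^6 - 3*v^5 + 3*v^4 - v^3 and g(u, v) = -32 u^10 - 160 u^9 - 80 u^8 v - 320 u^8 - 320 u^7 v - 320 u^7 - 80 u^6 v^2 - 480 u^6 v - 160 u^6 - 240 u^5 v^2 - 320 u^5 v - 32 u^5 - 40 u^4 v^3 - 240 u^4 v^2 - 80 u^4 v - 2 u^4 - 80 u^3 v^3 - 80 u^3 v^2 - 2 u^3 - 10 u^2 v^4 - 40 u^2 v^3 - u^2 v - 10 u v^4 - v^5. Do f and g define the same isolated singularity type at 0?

The Hessian of f at 0 is [[0, 0], [0, 0]] with rank 0, so corank 2. A Groebner basis of the Jacobian ideal J(f) in C{u,v} is {u^3, u^2*v - u^2/2 + u*v - v^2/2, -u^2 + u*v^2 + 2*u*v - v^2, -3*u^2/2 + 3*u*v + v^3 - 3*v^2/2}; counting standard monomials gives mu = 6. Corank 2; j^3 = (u - v)^3 is a perfect cube, so E-series; the 4-jet and mu = 6 give E_6. The Hessian of g at 0 is [[0, 0], [0, 0]] with rank 0, so corank 2. A Groebner basis of the Jacobian ideal J(g) in C{u,v} is {-u*v/10 + v^4, u*v^2, u^2 + u*v/2}; counting standard monomials gives mu = 6. Corank 2; j^3 = -u^2*(2*u + v) has shape L^2 M (L != M), so D-series; mu = 6 gives D_6. f is E_6 but g is D_6, hence not right-equivalent.

No.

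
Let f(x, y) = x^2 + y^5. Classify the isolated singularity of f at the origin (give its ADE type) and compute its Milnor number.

Type A_4, Milnor number mu = 4.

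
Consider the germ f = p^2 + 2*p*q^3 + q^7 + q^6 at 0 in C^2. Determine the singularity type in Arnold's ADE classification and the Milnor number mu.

The Hessian of f at 0 has rank 1. Corank 1: A-series; mu = 6 gives A_6.

Type A6, Milnor number mu = 6.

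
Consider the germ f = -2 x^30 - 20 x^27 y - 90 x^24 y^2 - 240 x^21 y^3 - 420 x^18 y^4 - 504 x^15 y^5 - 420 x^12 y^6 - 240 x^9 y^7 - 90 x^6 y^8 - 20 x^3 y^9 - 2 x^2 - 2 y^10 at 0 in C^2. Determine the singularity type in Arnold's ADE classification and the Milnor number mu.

Type A9, Milnor number mu = 9.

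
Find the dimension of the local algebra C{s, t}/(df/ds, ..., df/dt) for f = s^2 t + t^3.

4

The Hessian of f at 0 is [[0, 0], [0, 0]] with rank 0, so corank 2. A Groebner basis of the Jacobian ideal J(f) in C{s,t} is {t^3, s^2 + 3*t^2, s*t}; counting standard monomials gives mu = 4. Corank 2; j^3 = t*(s^2 + t^2) splits into three distinct lines over C (the quadratic factor has nonzero discriminant), so D_4.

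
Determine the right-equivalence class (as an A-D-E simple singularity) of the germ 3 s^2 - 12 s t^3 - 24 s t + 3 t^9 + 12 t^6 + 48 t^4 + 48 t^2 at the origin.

The Hessian of f at 0 has rank 1. Corank 1: A-series; mu = 8 gives A_8.

A8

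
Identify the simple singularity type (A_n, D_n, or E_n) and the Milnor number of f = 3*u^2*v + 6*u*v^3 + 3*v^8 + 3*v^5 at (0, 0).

Type D_9, Milnor number mu = 9.

The Hessian of f at 0 is [[0, 0], [0, 0]] with rank 0, so corank 2. A Groebner basis of the Jacobian ideal J(f) in C{u,v} is {u^4, u^3*v - u^2/8 - u*v^2/8, u^3 + u^2*v^2, u*v + v^3}; counting standard monomials gives mu = 9. Corank 2; j^3 = 3*u^2*v has shape L^2 M (L != M), so D-series; mu = 9 gives D_9.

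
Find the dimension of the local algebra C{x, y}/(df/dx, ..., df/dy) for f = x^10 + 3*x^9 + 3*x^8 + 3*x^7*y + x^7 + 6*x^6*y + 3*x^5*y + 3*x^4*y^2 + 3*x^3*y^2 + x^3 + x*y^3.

The Hessian of f at 0 has rank 0. Corank 2; j^3 = x^3 is a perfect cube, so E-series; the 4-jet and mu = 7 give E_7.

7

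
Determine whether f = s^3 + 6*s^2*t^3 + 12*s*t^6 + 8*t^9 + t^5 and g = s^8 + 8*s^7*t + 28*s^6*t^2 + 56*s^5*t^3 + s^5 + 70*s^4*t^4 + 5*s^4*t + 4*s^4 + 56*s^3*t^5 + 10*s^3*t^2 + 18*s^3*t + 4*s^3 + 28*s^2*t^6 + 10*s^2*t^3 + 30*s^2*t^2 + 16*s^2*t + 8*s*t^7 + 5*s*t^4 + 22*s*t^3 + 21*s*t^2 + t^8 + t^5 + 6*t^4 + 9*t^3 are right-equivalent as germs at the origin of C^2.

No.

The Hessian of f at 0 has rank 0. Corank 2; j^3 = s^3 is a perfect cube, so E-series; the 5-jet and mu = 8 give E_8. The Hessian of g at 0 has rank 0. Corank 2; j^3 = (s + t)*(2*s + 3*t)^2 has shape L^2 M (L != M), so D-series; mu = 9 gives D_9. f is E_8 but g is D_9, hence not right-equivalent.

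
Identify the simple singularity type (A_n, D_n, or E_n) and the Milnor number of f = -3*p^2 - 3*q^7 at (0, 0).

Type A_{6}, Milnor number mu = 6.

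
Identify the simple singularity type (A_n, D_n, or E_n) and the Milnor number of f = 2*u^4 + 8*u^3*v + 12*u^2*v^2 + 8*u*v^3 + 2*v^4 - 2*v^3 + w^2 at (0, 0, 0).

The Hessian of f at 0 has rank 1. Corank 2; j^3 = -2*v^3 is a perfect cube, so E-series; the 4-jet and mu = 6 give E_6.

Type E_6, Milnor number mu = 6.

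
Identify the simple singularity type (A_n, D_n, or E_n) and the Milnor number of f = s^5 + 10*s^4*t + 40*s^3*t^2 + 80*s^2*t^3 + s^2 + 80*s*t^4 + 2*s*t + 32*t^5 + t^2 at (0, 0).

The Hessian of f at 0 has rank 1. Corank 1: A-series; mu = 4 gives A_4.

Type A_4, Milnor number mu = 4.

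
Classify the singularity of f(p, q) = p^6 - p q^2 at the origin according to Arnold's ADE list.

D7

The Hessian of f at 0 has rank 0. Corank 2; j^3 = -p*q^2 has shape L^2 M (L != M), so D-series; mu = 7 gives D_7.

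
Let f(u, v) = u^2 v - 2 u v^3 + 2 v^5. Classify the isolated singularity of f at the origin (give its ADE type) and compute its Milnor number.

Type D_6, Milnor number mu = 6.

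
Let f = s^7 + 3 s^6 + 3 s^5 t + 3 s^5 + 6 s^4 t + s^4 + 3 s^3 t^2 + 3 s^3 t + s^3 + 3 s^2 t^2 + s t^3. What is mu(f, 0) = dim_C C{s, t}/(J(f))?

7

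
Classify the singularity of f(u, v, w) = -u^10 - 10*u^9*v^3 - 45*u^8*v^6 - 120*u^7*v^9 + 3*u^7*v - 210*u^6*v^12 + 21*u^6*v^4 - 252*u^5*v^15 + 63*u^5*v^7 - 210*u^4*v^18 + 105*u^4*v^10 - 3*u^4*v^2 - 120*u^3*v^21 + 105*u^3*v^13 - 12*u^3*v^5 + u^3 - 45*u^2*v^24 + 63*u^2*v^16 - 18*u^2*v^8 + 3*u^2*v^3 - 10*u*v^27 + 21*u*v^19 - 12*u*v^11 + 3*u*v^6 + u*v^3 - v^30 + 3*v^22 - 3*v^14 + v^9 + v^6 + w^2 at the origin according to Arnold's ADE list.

E_{7}

The Hessian of f at 0 has rank 1. Corank 2; j^3 = u^3 is a perfect cube, so E-series; the 4-jet and mu = 7 give E_7.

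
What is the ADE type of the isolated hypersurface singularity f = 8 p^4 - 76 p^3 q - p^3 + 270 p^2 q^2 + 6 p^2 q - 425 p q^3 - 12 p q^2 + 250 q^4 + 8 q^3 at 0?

E_7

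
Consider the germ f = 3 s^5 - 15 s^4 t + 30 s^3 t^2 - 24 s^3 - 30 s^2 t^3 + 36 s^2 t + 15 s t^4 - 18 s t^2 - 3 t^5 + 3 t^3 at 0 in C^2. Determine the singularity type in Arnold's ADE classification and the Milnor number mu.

The Hessian of f at 0 has rank 0. Corank 2; j^3 = -3*(2*s - t)^3 is a perfect cube, so E-series; the 5-jet and mu = 8 give E_8.

Type E_8, Milnor number mu = 8.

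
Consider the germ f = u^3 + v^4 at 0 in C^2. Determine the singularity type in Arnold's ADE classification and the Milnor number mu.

The Hessian of f at 0 is [[0, 0], [0, 0]] with rank 0, so corank 2. A Groebner basis of the Jacobian ideal J(f) in C{u,v} is {v^3, u^2}; counting standard monomials gives mu = 6. Corank 2; j^3 = u^3 is a perfect cube, so E-series; the 4-jet and mu = 6 give E_6.

Type E_{6}, Milnor number mu = 6.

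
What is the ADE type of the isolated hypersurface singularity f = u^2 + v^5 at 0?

The Hessian of f at 0 has rank 1. Corank 1: A-series; mu = 4 gives A_4.

A_{4}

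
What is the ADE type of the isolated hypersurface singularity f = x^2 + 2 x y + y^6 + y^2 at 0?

The Hessian of f at 0 is [[2, 2], [2, 2]] with rank 1, so corank 1. A Groebner basis of the Jacobian ideal J(f) in C{x,y} is {y^5, x + y}; counting standard monomials gives mu = 5. Corank 1: A-series; mu = 5 gives A_5.

A_{5}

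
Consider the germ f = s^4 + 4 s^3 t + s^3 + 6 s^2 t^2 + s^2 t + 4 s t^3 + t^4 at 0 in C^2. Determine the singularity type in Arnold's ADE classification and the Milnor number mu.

The Hessian of f at 0 has rank 0. Corank 2; j^3 = s^2*(s + t) has shape L^2 M (L != M), so D-series; mu = 5 gives D_5.

Type D5, Milnor number mu = 5.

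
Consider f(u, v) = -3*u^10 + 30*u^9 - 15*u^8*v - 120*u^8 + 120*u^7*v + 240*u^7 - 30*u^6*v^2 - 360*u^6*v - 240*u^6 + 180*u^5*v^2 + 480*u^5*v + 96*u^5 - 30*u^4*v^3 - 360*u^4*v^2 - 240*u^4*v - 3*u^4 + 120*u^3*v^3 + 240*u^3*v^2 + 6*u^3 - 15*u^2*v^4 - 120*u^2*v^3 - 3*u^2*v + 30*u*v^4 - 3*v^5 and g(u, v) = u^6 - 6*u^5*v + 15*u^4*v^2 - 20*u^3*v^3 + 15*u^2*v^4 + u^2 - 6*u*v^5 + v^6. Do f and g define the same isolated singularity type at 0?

The Hessian of f at 0 is [[0, 0], [0, 0]] with rank 0, so corank 2. A Groebner basis of the Jacobian ideal J(f) in C{u,v} is {u*v/10 + v^4, u*v^2, u^2 - u*v/2}; counting standard monomials gives mu = 6. Corank 2; j^3 = 3*u^2*(2*u - v) has shape L^2 M (L != M), so D-series; mu = 6 gives D_6. The Hessian of g at 0 is [[2, 0], [0, 0]] with rank 1, so corank 1. A Groebner basis of the Jacobian ideal J(g) in C{u,v} is {v^5, u}; counting standard monomials gives mu = 5. Corank 1: A-series; mu = 5 gives A_5. f is D_6 but g is A_5, hence not right-equivalent.

No.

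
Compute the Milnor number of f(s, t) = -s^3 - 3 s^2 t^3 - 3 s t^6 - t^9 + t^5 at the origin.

8

The Hessian of f at 0 has rank 0. Corank 2; j^3 = -s^3 is a perfect cube, so E-series; the 5-jet and mu = 8 give E_8.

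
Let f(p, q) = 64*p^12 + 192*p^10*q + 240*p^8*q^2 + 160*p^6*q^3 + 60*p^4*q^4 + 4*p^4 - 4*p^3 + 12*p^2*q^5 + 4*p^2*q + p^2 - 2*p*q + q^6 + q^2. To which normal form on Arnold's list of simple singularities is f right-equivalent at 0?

The Hessian of f at 0 is [[2, -2], [-2, 2]] with rank 1, so corank 1. A Groebner basis of the Jacobian ideal J(f) in C{p,q} is {p*q^2 - 3*p*q/2 + p/4 + q^2 - q/4, -5*p*q/2 + p/2 + q^3 + 3*q^2/2 - q/2, p^2 - p/2 + q/2}; counting standard monomials gives mu = 5. Corank 1: A-series; mu = 5 gives A_5.

A_{5}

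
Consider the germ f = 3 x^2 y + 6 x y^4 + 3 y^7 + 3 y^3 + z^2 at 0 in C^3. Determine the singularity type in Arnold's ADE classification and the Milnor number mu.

The Hessian of f at 0 has rank 1. Corank 2; j^3 = 3*y*(x^2 + y^2) splits into three distinct lines over C (the quadratic factor has nonzero discriminant), so D_4.

Type D_4, Milnor number mu = 4.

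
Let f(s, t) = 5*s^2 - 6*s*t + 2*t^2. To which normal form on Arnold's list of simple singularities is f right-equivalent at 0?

The Hessian of f at 0 has rank 2. Corank 0: nondegenerate Morse point, so A_1.

A1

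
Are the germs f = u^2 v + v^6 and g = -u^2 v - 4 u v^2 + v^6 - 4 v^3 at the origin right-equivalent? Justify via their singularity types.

Yes.

The Hessian of f at 0 is [[0, 0], [0, 0]] with rank 0, so corank 2. A Groebner basis of the Jacobian ideal J(f) in C{u,v} is {u^2/6 + v^5, u^3, u*v}; counting standard monomials gives mu = 7. Corank 2; j^3 = u^2*v has shape L^2 M (L != M), so D-series; mu = 7 gives D_7. The Hessian of g at 0 is [[0, 0], [0, 0]] with rank 0, so corank 2. A Groebner basis of the Jacobian ideal J(g) in C{u,v} is {-u^2/6 + v^5 + 2*v^2/3, u^3 + 8*v^3, u*v + 2*v^2}; counting standard monomials gives mu = 7. Corank 2; j^3 = -v*(u + 2*v)^2 has shape L^2 M (L != M), so D-series; mu = 7 gives D_7. Both have type D_7, hence right-equivalent.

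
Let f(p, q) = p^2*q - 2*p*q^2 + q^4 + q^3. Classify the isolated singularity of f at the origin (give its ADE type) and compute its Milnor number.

The Hessian of f at 0 has rank 0. Corank 2; j^3 = q*(p - q)^2 has shape L^2 M (L != M), so D-series; mu = 5 gives D_5.

Type D_5, Milnor number mu = 5.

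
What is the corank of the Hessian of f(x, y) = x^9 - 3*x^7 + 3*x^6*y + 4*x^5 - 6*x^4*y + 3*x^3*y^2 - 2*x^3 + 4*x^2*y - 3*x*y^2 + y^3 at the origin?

2

The Hessian at 0 is [[0, 0], [0, 0]] of rank 0; hence corank 2.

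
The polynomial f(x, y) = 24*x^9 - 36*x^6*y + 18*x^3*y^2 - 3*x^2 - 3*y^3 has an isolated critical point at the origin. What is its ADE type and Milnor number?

Type A_2, Milnor number mu = 2.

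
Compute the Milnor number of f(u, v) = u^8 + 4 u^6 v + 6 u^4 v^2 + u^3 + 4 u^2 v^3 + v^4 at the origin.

6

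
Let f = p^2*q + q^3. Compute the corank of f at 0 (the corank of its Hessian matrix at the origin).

Hessian at 0 has rank 0.

2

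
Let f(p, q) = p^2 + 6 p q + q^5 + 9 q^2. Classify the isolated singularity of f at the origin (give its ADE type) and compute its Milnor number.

The Hessian of f at 0 has rank 1. Corank 1: A-series; mu = 4 gives A_4.

Type A4, Milnor number mu = 4.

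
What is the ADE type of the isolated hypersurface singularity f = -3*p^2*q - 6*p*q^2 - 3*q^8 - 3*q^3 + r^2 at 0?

The Hessian of f at 0 is [[0, 0, 0], [0, 0, 0], [0, 0, 2]] with rank 1, so corank 2. A Groebner basis of the Jacobian ideal J(f) in C{p,q,r} is {p^2/8 + q^7 - q^2/8, p^3 + q^3, p*q + q^2, r}; counting standard monomials gives mu = 9. Corank 2; j^3 = -3*q*(p + q)^2 has shape L^2 M (L != M), so D-series; mu = 9 gives D_9.

D_{9}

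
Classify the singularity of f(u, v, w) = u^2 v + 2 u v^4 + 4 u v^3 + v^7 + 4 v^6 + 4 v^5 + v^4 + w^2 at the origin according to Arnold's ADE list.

The Hessian of f at 0 is [[0, 0, 0], [0, 0, 0], [0, 0, 2]] with rank 1, so corank 2. A Groebner basis of the Jacobian ideal J(f) in C{u,v,w} is {u*v^2, u*v/2 + v^3, u^2 - 2*u*v, w}; counting standard monomials gives mu = 5. Corank 2; j^3 = u^2*v has shape L^2 M (L != M), so D-series; mu = 5 gives D_5.

D_{5}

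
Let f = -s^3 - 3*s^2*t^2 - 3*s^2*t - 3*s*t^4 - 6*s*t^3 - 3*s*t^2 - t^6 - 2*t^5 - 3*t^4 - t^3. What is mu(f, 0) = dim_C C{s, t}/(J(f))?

8

The Hessian of f at 0 has rank 0. Corank 2; j^3 = -(s + t)^3 is a perfect cube, so E-series; the 5-jet and mu = 8 give E_8.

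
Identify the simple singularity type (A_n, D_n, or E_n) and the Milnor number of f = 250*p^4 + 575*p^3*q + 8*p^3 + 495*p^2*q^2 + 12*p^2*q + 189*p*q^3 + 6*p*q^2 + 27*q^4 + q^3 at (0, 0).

The Hessian of f at 0 has rank 0. Corank 2; j^3 = (2*p + q)^3 is a perfect cube, so E-series; the 4-jet and mu = 7 give E_7.

Type E_{7}, Milnor number mu = 7.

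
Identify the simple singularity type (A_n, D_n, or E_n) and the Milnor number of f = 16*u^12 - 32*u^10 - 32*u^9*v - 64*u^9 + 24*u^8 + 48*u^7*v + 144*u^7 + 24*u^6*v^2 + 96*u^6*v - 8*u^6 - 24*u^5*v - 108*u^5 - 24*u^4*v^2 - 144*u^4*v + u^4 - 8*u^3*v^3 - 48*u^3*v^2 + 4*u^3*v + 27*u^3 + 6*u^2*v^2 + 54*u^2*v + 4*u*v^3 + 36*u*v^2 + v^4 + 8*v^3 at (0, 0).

Type E_6, Milnor number mu = 6.

The Hessian of f at 0 has rank 0. Corank 2; j^3 = (3*u + 2*v)^3 is a perfect cube, so E-series; the 4-jet and mu = 6 give E_6.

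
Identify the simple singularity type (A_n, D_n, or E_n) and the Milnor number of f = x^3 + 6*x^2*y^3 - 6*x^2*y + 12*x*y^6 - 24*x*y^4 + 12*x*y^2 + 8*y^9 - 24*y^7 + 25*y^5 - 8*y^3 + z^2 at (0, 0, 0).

The Hessian of f at 0 is [[0, 0, 0], [0, 0, 0], [0, 0, 2]] with rank 1, so corank 2. A Groebner basis of the Jacobian ideal J(f) in C{x,y,z} is {x^2/4 + x*y^3 - x*y + y^2, y^4, x^3 - 12*x*y^2 + 16*y^3, x^2*y - 4*x*y^2 + 4*y^3, z}; counting standard monomials gives mu = 8. Corank 2; j^3 = (x - 2*y)^3 is a perfect cube, so E-series; the 5-jet and mu = 8 give E_8.

Type E_{8}, Milnor number mu = 8.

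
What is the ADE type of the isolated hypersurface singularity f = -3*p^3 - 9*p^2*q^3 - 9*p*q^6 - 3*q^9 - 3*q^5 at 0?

E8

The Hessian of f at 0 is [[0, 0], [0, 0]] with rank 0, so corank 2. A Groebner basis of the Jacobian ideal J(f) in C{p,q} is {p^2/2 + p*q^3, q^4, p^3, p^2*q}; counting standard monomials gives mu = 8. Corank 2; j^3 = -3*p^3 is a perfect cube, so E-series; the 5-jet and mu = 8 give E_8.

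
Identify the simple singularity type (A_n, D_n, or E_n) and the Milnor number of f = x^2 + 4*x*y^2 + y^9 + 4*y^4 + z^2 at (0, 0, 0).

Type A8, Milnor number mu = 8.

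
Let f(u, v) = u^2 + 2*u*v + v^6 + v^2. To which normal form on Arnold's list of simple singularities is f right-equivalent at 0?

A_5

The Hessian of f at 0 has rank 1. Corank 1: A-series; mu = 5 gives A_5.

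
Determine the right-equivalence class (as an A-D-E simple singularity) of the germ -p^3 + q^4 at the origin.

E6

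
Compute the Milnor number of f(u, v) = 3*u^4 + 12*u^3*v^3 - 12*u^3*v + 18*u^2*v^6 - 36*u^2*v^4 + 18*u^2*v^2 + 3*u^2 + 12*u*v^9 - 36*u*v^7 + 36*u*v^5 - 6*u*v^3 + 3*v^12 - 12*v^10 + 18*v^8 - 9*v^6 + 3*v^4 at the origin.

3

The Hessian of f at 0 has rank 1. Corank 1: A-series; mu = 3 gives A_3.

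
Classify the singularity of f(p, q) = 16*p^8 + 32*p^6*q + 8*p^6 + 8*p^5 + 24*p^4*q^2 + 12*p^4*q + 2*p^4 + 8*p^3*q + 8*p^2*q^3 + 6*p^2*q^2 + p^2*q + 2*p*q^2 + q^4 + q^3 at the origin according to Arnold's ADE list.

D_{5}

The Hessian of f at 0 has rank 0. Corank 2; j^3 = q*(p + q)^2 has shape L^2 M (L != M), so D-series; mu = 5 gives D_5.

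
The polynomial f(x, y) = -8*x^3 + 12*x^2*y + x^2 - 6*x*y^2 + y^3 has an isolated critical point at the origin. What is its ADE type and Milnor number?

The Hessian of f at 0 is [[2, 0], [0, 0]] with rank 1, so corank 1. A Groebner basis of the Jacobian ideal J(f) in C{x,y} is {y^2, x}; counting standard monomials gives mu = 2. Corank 1: A-series; mu = 2 gives A_2.

Type A2, Milnor number mu = 2.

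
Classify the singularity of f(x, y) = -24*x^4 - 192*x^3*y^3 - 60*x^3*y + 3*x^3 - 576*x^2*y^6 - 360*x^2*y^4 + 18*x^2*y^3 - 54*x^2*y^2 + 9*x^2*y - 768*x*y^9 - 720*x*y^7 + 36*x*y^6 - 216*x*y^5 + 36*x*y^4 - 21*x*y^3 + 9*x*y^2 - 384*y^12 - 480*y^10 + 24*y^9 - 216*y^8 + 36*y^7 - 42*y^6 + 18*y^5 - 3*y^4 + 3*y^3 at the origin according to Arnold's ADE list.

E_{7}

The Hessian of f at 0 has rank 0. Corank 2; j^3 = 3*(x + y)^3 is a perfect cube, so E-series; the 4-jet and mu = 7 give E_7.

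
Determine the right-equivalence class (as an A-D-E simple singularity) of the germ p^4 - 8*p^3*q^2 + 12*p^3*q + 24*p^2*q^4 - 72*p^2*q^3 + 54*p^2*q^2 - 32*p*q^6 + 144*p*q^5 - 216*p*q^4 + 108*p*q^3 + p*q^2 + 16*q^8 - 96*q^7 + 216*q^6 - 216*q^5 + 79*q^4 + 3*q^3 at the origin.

The Hessian of f at 0 has rank 0. Corank 2; j^3 = q^2*(p + 3*q) has shape L^2 M (L != M), so D-series; mu = 5 gives D_5.

D_5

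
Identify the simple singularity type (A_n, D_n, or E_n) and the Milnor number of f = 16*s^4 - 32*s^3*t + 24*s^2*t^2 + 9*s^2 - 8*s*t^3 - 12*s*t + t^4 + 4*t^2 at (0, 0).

The Hessian of f at 0 has rank 1. Corank 1: A-series; mu = 3 gives A_3.

Type A_3, Milnor number mu = 3.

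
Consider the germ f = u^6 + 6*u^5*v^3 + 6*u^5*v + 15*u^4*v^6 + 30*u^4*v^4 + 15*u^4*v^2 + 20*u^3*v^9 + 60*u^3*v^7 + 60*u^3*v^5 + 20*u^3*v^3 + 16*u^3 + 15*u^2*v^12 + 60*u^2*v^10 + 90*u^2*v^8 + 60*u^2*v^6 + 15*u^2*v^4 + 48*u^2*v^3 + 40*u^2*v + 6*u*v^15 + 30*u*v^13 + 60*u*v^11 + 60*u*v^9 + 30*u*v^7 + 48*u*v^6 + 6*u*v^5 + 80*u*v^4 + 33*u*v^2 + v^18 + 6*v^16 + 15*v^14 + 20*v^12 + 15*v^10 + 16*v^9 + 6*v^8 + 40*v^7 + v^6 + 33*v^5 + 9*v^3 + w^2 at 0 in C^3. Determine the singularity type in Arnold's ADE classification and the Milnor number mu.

Type D_7, Milnor number mu = 7.

The Hessian of f at 0 has rank 1. Corank 2; j^3 = (u + v)*(4*u + 3*v)^2 has shape L^2 M (L != M), so D-series; mu = 7 gives D_7.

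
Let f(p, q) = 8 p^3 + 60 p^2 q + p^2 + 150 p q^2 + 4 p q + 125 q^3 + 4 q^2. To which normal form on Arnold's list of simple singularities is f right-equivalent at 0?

A2

The Hessian of f at 0 is [[2, 4], [4, 8]] with rank 1, so corank 1. A Groebner basis of the Jacobian ideal J(f) in C{p,q} is {q^2, p + 2*q}; counting standard monomials gives mu = 2. Corank 1: A-series; mu = 2 gives A_2.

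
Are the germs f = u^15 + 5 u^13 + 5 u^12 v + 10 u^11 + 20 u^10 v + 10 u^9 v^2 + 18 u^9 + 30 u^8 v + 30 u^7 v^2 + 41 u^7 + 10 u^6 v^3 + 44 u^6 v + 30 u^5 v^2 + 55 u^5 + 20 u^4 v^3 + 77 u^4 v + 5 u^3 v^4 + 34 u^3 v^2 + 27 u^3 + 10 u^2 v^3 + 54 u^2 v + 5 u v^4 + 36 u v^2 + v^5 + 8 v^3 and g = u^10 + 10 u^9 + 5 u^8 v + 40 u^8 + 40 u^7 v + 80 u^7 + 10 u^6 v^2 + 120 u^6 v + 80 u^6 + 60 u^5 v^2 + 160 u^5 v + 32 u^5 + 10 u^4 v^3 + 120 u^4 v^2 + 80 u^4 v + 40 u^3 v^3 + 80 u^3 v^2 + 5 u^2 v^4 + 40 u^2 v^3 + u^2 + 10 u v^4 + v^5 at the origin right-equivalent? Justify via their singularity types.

No.

The Hessian of f at 0 has rank 0. Corank 2; j^3 = (3*u + 2*v)^3 is a perfect cube, so E-series; the 5-jet and mu = 8 give E_8. The Hessian of g at 0 has rank 1. Corank 1: A-series; mu = 4 gives A_4. f is E_8 but g is A_4, hence not right-equivalent.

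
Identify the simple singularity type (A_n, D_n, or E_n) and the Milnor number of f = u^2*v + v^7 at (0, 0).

The Hessian of f at 0 has rank 0. Corank 2; j^3 = u^2*v has shape L^2 M (L != M), so D-series; mu = 8 gives D_8.

Type D_8, Milnor number mu = 8.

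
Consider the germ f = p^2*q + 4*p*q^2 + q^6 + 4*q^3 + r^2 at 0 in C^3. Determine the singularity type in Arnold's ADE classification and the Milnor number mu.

Type D_{7}, Milnor number mu = 7.

The Hessian of f at 0 is [[0, 0, 0], [0, 0, 0], [0, 0, 2]] with rank 1, so corank 2. A Groebner basis of the Jacobian ideal J(f) in C{p,q,r} is {p^2/6 + q^5 - 2*q^2/3, p^3 + 8*q^3, p*q + 2*q^2, r}; counting standard monomials gives mu = 7. Corank 2; j^3 = q*(p + 2*q)^2 has shape L^2 M (L != M), so D-series; mu = 7 gives D_7.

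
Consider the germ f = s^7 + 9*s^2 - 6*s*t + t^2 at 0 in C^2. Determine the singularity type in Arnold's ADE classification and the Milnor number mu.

Type A_{6}, Milnor number mu = 6.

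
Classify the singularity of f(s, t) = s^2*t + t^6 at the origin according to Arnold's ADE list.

D_7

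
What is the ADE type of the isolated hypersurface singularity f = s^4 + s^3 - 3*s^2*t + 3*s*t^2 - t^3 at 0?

The Hessian of f at 0 is [[0, 0], [0, 0]] with rank 0, so corank 2. A Groebner basis of the Jacobian ideal J(f) in C{s,t} is {t^4, s*t^2 - 2*t^3/3, s^2 - 2*s*t + t^2}; counting standard monomials gives mu = 6. Corank 2; j^3 = (s - t)^3 is a perfect cube, so E-series; the 4-jet and mu = 6 give E_6.

E_{6}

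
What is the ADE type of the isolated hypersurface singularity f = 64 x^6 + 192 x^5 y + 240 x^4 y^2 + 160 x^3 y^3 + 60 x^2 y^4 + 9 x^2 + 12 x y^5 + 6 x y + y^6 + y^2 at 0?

A_5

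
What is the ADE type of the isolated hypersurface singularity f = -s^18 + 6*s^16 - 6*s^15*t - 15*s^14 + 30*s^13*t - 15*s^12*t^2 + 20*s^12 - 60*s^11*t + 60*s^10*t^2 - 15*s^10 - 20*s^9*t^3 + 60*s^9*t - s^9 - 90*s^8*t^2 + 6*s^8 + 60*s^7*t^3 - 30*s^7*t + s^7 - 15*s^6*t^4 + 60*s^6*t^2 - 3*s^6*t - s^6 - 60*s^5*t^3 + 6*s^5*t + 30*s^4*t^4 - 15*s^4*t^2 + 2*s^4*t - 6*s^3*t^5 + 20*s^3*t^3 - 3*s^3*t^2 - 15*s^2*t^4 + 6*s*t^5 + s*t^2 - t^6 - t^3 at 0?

D7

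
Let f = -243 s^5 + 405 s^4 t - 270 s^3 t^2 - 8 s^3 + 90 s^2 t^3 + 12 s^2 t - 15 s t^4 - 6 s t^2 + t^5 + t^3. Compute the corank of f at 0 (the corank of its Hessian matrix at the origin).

Hessian at 0 has rank 0.

2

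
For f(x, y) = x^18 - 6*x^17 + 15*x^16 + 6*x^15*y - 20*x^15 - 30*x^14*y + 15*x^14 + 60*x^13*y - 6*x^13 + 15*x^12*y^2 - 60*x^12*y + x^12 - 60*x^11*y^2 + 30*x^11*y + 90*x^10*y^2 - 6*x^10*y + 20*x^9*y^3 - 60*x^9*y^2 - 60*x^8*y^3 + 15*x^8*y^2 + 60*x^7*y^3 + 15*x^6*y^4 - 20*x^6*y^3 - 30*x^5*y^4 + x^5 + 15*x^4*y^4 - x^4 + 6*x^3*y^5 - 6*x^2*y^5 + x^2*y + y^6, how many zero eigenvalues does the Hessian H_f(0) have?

2

Hessian at 0 has rank 0.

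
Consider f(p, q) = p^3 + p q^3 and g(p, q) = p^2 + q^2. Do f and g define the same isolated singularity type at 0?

No.

The Hessian of f at 0 is [[0, 0], [0, 0]] with rank 0, so corank 2. A Groebner basis of the Jacobian ideal J(f) in C{p,q} is {p^3, p*q^2, 3*p^2 + q^3}; counting standard monomials gives mu = 7. Corank 2; j^3 = p^3 is a perfect cube, so E-series; the 4-jet and mu = 7 give E_7. The Hessian of g at 0 is [[2, 0], [0, 2]] with rank 2, so corank 0. A Groebner basis of the Jacobian ideal J(g) in C{p,q} is {p, q}; counting standard monomials gives mu = 1. Corank 0: nondegenerate Morse point, so A_1. f is E_7 but g is A_1, hence not right-equivalent.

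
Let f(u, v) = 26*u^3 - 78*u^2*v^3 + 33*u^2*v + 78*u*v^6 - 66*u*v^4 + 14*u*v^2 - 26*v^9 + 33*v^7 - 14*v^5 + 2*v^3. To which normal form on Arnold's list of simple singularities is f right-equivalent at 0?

D4

The Hessian of f at 0 has rank 0. Corank 2; j^3 = (2*u + v)*(13*u^2 + 10*u*v + 2*v^2) splits into three distinct lines over C (the quadratic factor has nonzero discriminant), so D_4.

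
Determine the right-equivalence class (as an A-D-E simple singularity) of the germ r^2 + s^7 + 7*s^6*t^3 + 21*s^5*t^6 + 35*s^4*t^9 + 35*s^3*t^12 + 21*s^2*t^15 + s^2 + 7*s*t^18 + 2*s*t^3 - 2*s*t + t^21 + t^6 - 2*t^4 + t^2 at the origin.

A6

The Hessian of f at 0 is [[2, -2, 0], [-2, 2, 0], [0, 0, 2]] with rank 2, so corank 1. A Groebner basis of the Jacobian ideal J(f) in C{s,t,r} is {s + t^3 - t, s^2 - 2*s*t + t^2, r}; counting standard monomials gives mu = 6. Corank 1: A-series; mu = 6 gives A_6.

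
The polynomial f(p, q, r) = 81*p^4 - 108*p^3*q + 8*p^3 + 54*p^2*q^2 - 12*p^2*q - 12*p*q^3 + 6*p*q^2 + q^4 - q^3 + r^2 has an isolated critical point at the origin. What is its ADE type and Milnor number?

The Hessian of f at 0 has rank 1. Corank 2; j^3 = (2*p - q)^3 is a perfect cube, so E-series; the 4-jet and mu = 6 give E_6.

Type E_6, Milnor number mu = 6.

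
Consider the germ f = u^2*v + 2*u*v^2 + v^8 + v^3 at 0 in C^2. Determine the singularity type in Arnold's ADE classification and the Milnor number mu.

Type D_9, Milnor number mu = 9.

The Hessian of f at 0 is [[0, 0], [0, 0]] with rank 0, so corank 2. A Groebner basis of the Jacobian ideal J(f) in C{u,v} is {u^2/8 + v^7 - v^2/8, u^3 + v^3, u*v + v^2}; counting standard monomials gives mu = 9. Corank 2; j^3 = v*(u + v)^2 has shape L^2 M (L != M), so D-series; mu = 9 gives D_9.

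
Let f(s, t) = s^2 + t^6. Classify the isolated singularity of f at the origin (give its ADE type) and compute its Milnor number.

Type A_5, Milnor number mu = 5.

The Hessian of f at 0 is [[2, 0], [0, 0]] with rank 1, so corank 1. A Groebner basis of the Jacobian ideal J(f) in C{s,t} is {t^5, s}; counting standard monomials gives mu = 5. Corank 1: A-series; mu = 5 gives A_5.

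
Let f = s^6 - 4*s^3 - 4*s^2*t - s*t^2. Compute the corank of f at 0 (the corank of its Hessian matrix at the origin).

2

Hessian at 0 has rank 0.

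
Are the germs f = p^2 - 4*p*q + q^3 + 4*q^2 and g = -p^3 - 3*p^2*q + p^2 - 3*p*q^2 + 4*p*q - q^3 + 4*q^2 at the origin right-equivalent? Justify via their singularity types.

The Hessian of f at 0 is [[2, -4], [-4, 8]] with rank 1, so corank 1. A Groebner basis of the Jacobian ideal J(f) in C{p,q} is {q^2, p - 2*q}; counting standard monomials gives mu = 2. Corank 1: A-series; mu = 2 gives A_2. The Hessian of g at 0 is [[2, 4], [4, 8]] with rank 1, so corank 1. A Groebner basis of the Jacobian ideal J(g) in C{p,q} is {q^2, p + 2*q}; counting standard monomials gives mu = 2. Corank 1: A-series; mu = 2 gives A_2. Both have type A_2, hence right-equivalent.

Yes.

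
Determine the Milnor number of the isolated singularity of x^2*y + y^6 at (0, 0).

7

The Hessian of f at 0 is [[0, 0], [0, 0]] with rank 0, so corank 2. A Groebner basis of the Jacobian ideal J(f) in C{x,y} is {x^2/6 + y^5, x^3, x*y}; counting standard monomials gives mu = 7. Corank 2; j^3 = x^2*y has shape L^2 M (L != M), so D-series; mu = 7 gives D_7.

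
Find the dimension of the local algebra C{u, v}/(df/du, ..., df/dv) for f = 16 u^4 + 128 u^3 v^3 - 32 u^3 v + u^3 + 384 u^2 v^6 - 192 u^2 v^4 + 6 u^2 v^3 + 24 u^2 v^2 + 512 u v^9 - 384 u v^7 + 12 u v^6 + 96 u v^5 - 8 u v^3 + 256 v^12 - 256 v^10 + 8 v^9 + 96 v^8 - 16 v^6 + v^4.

6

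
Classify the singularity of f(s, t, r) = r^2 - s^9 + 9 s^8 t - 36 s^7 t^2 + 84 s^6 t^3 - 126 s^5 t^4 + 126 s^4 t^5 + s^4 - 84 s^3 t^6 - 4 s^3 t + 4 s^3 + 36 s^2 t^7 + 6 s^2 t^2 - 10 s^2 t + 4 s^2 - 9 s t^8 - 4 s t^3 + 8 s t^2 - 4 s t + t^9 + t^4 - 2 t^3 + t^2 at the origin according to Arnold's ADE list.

The Hessian of f at 0 has rank 2. Corank 1: A-series; mu = 8 gives A_8.

A_8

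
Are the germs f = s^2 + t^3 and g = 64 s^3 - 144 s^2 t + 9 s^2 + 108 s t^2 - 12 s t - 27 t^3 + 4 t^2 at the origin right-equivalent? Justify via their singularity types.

Yes.

The Hessian of f at 0 has rank 1. Corank 1: A-series; mu = 2 gives A_2. The Hessian of g at 0 has rank 1. Corank 1: A-series; mu = 2 gives A_2. Both have type A_2, hence right-equivalent.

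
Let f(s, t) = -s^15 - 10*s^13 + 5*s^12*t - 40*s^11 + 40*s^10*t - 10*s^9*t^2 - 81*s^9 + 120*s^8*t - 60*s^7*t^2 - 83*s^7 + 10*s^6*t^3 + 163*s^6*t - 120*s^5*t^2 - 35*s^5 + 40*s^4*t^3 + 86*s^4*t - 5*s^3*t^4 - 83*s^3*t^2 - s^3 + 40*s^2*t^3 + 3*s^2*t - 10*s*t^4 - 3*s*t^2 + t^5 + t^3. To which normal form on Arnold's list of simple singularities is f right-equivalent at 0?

E8

The Hessian of f at 0 is [[0, 0], [0, 0]] with rank 0, so corank 2. A Groebner basis of the Jacobian ideal J(f) in C{s,t} is {-7*s^2/2 + s*t^3 + 7*s*t - 7*t^2/2, -4*s^2 + 8*s*t + t^4 - 4*t^2, s^3 - 3*s*t^2 + 2*t^3, s^2*t - 2*s*t^2 + t^3}; counting standard monomials gives mu = 8. Corank 2; j^3 = -(s - t)^3 is a perfect cube, so E-series; the 5-jet and mu = 8 give E_8.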